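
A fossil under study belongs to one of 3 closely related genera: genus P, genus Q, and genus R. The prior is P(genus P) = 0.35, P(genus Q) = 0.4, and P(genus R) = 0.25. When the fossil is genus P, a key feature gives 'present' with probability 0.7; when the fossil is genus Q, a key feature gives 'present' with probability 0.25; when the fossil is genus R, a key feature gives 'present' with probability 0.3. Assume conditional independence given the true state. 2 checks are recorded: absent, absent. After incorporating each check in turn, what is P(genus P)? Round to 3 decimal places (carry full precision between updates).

After 'absent': normaliser = 0.3·0.3500 + 0.75·0.4000 + 0.7·0.2500; P(genus P) ≈ 0.1810, P(genus Q) ≈ 0.5172, P(genus R) ≈ 0.3017
After 'absent': normaliser = 0.3·0.1810 + 0.75·0.5172 + 0.7·0.3017; P(genus P) ≈ 0.0831, P(genus Q) ≈ 0.5937, P(genus R) ≈ 0.3232

0.083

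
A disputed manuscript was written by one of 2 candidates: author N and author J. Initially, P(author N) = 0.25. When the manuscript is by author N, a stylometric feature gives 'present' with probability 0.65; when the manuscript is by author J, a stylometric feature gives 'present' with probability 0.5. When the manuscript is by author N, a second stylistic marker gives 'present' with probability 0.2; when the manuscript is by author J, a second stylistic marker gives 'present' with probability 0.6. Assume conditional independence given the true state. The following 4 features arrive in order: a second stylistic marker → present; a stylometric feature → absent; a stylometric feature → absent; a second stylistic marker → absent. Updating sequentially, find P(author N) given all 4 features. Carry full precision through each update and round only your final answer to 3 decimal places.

After a second stylistic marker='present': P(author N) = 0.2·0.2500 / (0.2·0.2500 + 0.6·0.7500) ≈ 0.1000
After a stylometric feature='absent': P(author N) = 0.35·0.1000 / (0.35·0.1000 + 0.5·0.9000) ≈ 0.0722
After a stylometric feature='absent': P(author N) = 0.35·0.0722 / (0.35·0.0722 + 0.5·0.9278) ≈ 0.0516
After a second stylistic marker='absent': P(author N) = 0.8·0.0516 / (0.8·0.0516 + 0.4·0.9484) ≈ 0.0982

0.098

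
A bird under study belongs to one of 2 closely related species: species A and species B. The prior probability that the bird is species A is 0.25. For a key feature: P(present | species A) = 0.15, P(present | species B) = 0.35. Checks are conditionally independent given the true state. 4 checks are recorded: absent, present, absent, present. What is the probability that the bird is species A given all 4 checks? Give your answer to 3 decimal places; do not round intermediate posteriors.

0.095

After 'absent': P(species A) = 0.85·0.2500 / (0.85·0.2500 + 0.65·0.7500) ≈ 0.3036
After 'present': P(species A) = 0.15·0.3036 / (0.15·0.3036 + 0.35·0.6964) ≈ 0.1574
After 'absent': P(species A) = 0.85·0.1574 / (0.85·0.1574 + 0.65·0.8426) ≈ 0.1963
After 'present': P(species A) = 0.15·0.1963 / (0.15·0.1963 + 0.35·0.8037) ≈ 0.0948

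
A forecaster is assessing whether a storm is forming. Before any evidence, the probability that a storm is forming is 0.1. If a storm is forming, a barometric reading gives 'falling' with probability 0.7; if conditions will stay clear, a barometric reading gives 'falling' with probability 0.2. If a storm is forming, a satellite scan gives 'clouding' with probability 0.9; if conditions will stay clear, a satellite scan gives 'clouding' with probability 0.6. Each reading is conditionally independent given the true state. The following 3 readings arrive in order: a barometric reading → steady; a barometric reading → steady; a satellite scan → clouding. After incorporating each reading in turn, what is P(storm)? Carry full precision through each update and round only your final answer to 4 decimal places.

0.0229

After a barometric reading='steady': P(storm) = 0.3·0.1000 / (0.3·0.1000 + 0.8·0.9000) ≈ 0.0400
After a barometric reading='steady': P(storm) = 0.3·0.0400 / (0.3·0.0400 + 0.8·0.9600) ≈ 0.0154
After a satellite scan='clouding': P(storm) = 0.9·0.0154 / (0.9·0.0154 + 0.6·0.9846) ≈ 0.0229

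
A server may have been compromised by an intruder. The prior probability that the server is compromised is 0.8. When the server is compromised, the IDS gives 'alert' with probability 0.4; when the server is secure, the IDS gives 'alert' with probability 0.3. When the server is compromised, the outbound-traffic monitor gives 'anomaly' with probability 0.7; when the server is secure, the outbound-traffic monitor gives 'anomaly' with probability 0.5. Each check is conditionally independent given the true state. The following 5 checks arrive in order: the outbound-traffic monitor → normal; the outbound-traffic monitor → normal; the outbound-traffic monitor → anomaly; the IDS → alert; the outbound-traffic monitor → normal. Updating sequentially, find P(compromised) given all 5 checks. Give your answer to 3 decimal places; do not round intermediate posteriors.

0.617

After the outbound-traffic monitor='normal': P(compromised) = 0.3·0.8000 / (0.3·0.8000 + 0.5·0.2000) ≈ 0.7059
After the outbound-traffic monitor='normal': P(compromised) = 0.3·0.7059 / (0.3·0.7059 + 0.5·0.2941) ≈ 0.5902
After the outbound-traffic monitor='anomaly': P(compromised) = 0.7·0.5902 / (0.7·0.5902 + 0.5·0.4098) ≈ 0.6684
After the IDS='alert': P(compromised) = 0.4·0.6684 / (0.4·0.6684 + 0.3·0.3316) ≈ 0.7289
After the outbound-traffic monitor='normal': P(compromised) = 0.3·0.7289 / (0.3·0.7289 + 0.5·0.2711) ≈ 0.6173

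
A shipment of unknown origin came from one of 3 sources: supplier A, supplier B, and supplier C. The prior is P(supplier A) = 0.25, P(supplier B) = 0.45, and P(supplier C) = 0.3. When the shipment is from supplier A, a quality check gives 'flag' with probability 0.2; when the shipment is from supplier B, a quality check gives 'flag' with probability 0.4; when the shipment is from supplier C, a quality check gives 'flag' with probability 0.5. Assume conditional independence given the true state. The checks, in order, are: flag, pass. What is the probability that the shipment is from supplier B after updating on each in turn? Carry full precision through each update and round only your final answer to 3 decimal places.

After 'flag': normaliser = 0.2·0.2500 + 0.4·0.4500 + 0.5·0.3000; P(supplier A) ≈ 0.1316, P(supplier B) ≈ 0.4737, P(supplier C) ≈ 0.3947
After 'pass': normaliser = 0.8·0.1316 + 0.6·0.4737 + 0.5·0.3947; P(supplier A) ≈ 0.1794, P(supplier B) ≈ 0.4843, P(supplier C) ≈ 0.3363

0.484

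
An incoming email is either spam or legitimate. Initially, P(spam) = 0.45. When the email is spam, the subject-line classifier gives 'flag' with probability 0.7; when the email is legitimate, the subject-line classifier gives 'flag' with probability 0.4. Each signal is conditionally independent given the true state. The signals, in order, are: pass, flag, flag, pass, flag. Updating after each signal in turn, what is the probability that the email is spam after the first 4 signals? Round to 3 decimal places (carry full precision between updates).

After 'pass': P(spam) = 0.3·0.4500 / (0.3·0.4500 + 0.6·0.5500) ≈ 0.2903
After 'flag': P(spam) = 0.7·0.2903 / (0.7·0.2903 + 0.4·0.7097) ≈ 0.4172
After 'flag': P(spam) = 0.7·0.4172 / (0.7·0.4172 + 0.4·0.5828) ≈ 0.5561
After 'pass': P(spam) = 0.3·0.5561 / (0.3·0.5561 + 0.6·0.4439) ≈ 0.3852

0.385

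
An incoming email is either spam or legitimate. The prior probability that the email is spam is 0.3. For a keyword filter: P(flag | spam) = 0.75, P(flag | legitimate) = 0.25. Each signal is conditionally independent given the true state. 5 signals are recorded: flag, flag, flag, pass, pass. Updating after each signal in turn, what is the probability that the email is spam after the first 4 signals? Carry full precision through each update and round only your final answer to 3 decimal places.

0.794

After 'flag': P(spam) = 0.75·0.3000 / (0.75·0.3000 + 0.25·0.7000) ≈ 0.5625
After 'flag': P(spam) = 0.75·0.5625 / (0.75·0.5625 + 0.25·0.4375) ≈ 0.7941
After 'flag': P(spam) = 0.75·0.7941 / (0.75·0.7941 + 0.25·0.2059) ≈ 0.9205
After 'pass': P(spam) = 0.25·0.9205 / (0.25·0.9205 + 0.75·0.0795) ≈ 0.7941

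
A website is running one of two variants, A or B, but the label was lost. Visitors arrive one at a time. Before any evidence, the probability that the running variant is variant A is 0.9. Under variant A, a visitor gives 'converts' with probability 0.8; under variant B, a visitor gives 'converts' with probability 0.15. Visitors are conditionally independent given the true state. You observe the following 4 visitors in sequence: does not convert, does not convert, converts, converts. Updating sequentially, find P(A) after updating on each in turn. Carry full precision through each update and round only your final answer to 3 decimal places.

After 'does not convert': P(A) = 0.2·0.9000 / (0.2·0.9000 + 0.85·0.1000) ≈ 0.6792
After 'does not convert': P(A) = 0.2·0.6792 / (0.2·0.6792 + 0.85·0.3208) ≈ 0.3326
After 'converts': P(A) = 0.8·0.3326 / (0.8·0.3326 + 0.15·0.6674) ≈ 0.7266
After 'converts': P(A) = 0.8·0.7266 / (0.8·0.7266 + 0.15·0.2734) ≈ 0.9341

0.934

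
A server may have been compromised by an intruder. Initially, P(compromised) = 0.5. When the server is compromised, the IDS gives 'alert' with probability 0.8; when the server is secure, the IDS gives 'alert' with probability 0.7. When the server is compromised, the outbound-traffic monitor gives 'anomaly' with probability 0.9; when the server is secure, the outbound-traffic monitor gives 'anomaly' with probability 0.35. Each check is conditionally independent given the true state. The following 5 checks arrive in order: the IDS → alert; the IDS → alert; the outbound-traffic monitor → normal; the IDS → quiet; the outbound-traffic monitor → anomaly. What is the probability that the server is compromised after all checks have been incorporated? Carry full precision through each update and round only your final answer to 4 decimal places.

0.2562

After the IDS='alert': P(compromised) = 0.8·0.5000 / (0.8·0.5000 + 0.7·0.5000) ≈ 0.5333
After the IDS='alert': P(compromised) = 0.8·0.5333 / (0.8·0.5333 + 0.7·0.4667) ≈ 0.5664
After the outbound-traffic monitor='normal': P(compromised) = 0.1·0.5664 / (0.1·0.5664 + 0.65·0.4336) ≈ 0.1673
After the IDS='quiet': P(compromised) = 0.2·0.1673 / (0.2·0.1673 + 0.3·0.8327) ≈ 0.1181
After the outbound-traffic monitor='anomaly': P(compromised) = 0.9·0.1181 / (0.9·0.1181 + 0.35·0.8819) ≈ 0.2562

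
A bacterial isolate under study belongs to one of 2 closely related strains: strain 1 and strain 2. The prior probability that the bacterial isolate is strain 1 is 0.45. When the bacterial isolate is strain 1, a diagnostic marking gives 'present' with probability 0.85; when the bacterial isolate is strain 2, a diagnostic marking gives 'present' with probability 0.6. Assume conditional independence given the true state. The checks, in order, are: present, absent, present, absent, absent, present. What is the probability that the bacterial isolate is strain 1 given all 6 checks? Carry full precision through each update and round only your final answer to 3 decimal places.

0.109

After 'present': P(strain 1) = 0.85·0.4500 / (0.85·0.4500 + 0.6·0.5500) ≈ 0.5368
After 'absent': P(strain 1) = 0.15·0.5368 / (0.15·0.5368 + 0.4·0.4632) ≈ 0.3030
After 'present': P(strain 1) = 0.85·0.3030 / (0.85·0.3030 + 0.6·0.6970) ≈ 0.3811
After 'absent': P(strain 1) = 0.15·0.3811 / (0.15·0.3811 + 0.4·0.6189) ≈ 0.1876
After 'absent': P(strain 1) = 0.15·0.1876 / (0.15·0.1876 + 0.4·0.8124) ≈ 0.0797
After 'present': P(strain 1) = 0.85·0.0797 / (0.85·0.0797 + 0.6·0.9203) ≈ 0.1093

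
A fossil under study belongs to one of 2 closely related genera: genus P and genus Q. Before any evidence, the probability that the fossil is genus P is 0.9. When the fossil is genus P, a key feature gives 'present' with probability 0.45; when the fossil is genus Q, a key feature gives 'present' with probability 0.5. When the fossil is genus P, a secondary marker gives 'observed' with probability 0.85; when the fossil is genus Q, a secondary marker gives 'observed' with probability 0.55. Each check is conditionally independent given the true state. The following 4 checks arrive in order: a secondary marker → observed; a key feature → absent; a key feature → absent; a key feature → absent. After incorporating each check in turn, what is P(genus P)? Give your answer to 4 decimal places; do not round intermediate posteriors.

0.9488

After a secondary marker='observed': P(genus P) = 0.85·0.9000 / (0.85·0.9000 + 0.55·0.1000) ≈ 0.9329
After a key feature='absent': P(genus P) = 0.55·0.9329 / (0.55·0.9329 + 0.5·0.0671) ≈ 0.9387
After a key feature='absent': P(genus P) = 0.55·0.9387 / (0.55·0.9387 + 0.5·0.0613) ≈ 0.9439
After a key feature='absent': P(genus P) = 0.55·0.9439 / (0.55·0.9439 + 0.5·0.0561) ≈ 0.9488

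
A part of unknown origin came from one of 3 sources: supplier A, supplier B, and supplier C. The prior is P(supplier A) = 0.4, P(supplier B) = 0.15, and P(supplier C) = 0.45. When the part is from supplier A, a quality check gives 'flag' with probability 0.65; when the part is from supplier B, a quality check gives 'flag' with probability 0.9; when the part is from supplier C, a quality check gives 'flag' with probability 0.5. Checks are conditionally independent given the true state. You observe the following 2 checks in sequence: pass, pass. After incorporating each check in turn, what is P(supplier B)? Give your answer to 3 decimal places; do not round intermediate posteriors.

0.009

After 'pass': normaliser = 0.35·0.4000 + 0.1·0.1500 + 0.5·0.4500; P(supplier A) ≈ 0.3684, P(supplier B) ≈ 0.0395, P(supplier C) ≈ 0.5921
After 'pass': normaliser = 0.35·0.3684 + 0.1·0.0395 + 0.5·0.5921; P(supplier A) ≈ 0.3006, P(supplier B) ≈ 0.0092, P(supplier C) ≈ 0.6902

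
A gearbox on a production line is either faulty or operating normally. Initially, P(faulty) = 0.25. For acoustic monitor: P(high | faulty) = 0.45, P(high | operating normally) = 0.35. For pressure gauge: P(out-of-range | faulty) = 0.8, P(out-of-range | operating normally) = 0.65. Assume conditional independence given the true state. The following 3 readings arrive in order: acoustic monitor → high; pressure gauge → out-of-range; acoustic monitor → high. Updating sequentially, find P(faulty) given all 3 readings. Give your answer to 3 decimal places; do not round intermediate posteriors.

Apply Bayes' rule sequentially, carrying P(faulty) forward.
After acoustic monitor='high': P(faulty) = 0.45·0.2500 / (0.45·0.2500 + 0.35·0.7500) ≈ 0.3000
After pressure gauge='out-of-range': P(faulty) = 0.8·0.3000 / (0.8·0.3000 + 0.65·0.7000) ≈ 0.3453
After acoustic monitor='high': P(faulty) = 0.45·0.3453 / (0.45·0.3453 + 0.35·0.6547) ≈ 0.4041

0.404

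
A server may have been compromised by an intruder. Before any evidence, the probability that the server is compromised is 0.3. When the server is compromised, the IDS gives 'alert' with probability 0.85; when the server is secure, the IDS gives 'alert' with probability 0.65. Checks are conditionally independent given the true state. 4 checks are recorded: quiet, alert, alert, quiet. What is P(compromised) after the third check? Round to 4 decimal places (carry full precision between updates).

After 'quiet': P(compromised) = 0.15·0.3000 / (0.15·0.3000 + 0.35·0.7000) ≈ 0.1552
After 'alert': P(compromised) = 0.85·0.1552 / (0.85·0.1552 + 0.65·0.8448) ≈ 0.1937
After 'alert': P(compromised) = 0.85·0.1937 / (0.85·0.1937 + 0.65·0.8063) ≈ 0.2390

0.2390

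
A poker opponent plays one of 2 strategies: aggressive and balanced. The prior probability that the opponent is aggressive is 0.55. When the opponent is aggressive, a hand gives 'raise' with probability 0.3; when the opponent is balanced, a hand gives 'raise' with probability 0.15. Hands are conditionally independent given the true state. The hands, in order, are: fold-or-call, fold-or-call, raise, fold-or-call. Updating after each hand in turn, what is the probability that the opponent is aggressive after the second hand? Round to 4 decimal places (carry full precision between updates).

After 'fold-or-call': P(aggressive) = 0.7·0.5500 / (0.7·0.5500 + 0.85·0.4500) ≈ 0.5016
After 'fold-or-call': P(aggressive) = 0.7·0.5016 / (0.7·0.5016 + 0.85·0.4984) ≈ 0.4532

0.4532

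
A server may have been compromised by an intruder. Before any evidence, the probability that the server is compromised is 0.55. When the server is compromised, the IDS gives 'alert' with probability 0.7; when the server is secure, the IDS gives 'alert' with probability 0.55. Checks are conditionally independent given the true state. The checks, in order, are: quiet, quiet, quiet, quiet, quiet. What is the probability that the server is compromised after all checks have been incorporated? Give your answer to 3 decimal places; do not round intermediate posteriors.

Each posterior becomes the prior for the next update.
After 'quiet': P(compromised) = 0.3·0.5500 / (0.3·0.5500 + 0.45·0.4500) ≈ 0.4490
After 'quiet': P(compromised) = 0.3·0.4490 / (0.3·0.4490 + 0.45·0.5510) ≈ 0.3520
After 'quiet': P(compromised) = 0.3·0.3520 / (0.3·0.3520 + 0.45·0.6480) ≈ 0.2659
After 'quiet': P(compromised) = 0.3·0.2659 / (0.3·0.2659 + 0.45·0.7341) ≈ 0.1945
After 'quiet': P(compromised) = 0.3·0.1945 / (0.3·0.1945 + 0.45·0.8055) ≈ 0.1386

0.139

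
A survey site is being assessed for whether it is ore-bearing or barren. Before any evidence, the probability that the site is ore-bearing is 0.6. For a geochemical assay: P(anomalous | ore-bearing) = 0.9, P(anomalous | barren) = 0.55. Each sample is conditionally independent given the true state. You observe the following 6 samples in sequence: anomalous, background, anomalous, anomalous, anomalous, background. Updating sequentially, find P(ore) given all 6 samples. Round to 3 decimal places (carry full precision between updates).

After 'anomalous': P(ore) = 0.9·0.6000 / (0.9·0.6000 + 0.55·0.4000) ≈ 0.7105
After 'background': P(ore) = 0.1·0.7105 / (0.1·0.7105 + 0.45·0.2895) ≈ 0.3529
After 'anomalous': P(ore) = 0.9·0.3529 / (0.9·0.3529 + 0.55·0.6471) ≈ 0.4716
After 'anomalous': P(ore) = 0.9·0.4716 / (0.9·0.4716 + 0.55·0.5284) ≈ 0.5936
After 'anomalous': P(ore) = 0.9·0.5936 / (0.9·0.5936 + 0.55·0.4064) ≈ 0.7050
After 'background': P(ore) = 0.1·0.7050 / (0.1·0.7050 + 0.45·0.2950) ≈ 0.3469

0.347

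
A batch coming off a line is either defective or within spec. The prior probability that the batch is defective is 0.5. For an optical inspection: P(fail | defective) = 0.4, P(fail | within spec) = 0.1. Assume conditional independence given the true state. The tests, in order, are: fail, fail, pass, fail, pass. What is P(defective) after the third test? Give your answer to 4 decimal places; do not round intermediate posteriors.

After 'fail': P(defective) = 0.4·0.5000 / (0.4·0.5000 + 0.1·0.5000) ≈ 0.8000
After 'fail': P(defective) = 0.4·0.8000 / (0.4·0.8000 + 0.1·0.2000) ≈ 0.9412
After 'pass': P(defective) = 0.6·0.9412 / (0.6·0.9412 + 0.9·0.0588) ≈ 0.9143

0.9143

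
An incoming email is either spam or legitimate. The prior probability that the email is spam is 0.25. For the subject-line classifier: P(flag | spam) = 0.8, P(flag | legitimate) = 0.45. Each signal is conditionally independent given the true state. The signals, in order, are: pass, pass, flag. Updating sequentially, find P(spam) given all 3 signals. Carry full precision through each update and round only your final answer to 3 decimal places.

0.073

After 'pass': P(spam) = 0.2·0.2500 / (0.2·0.2500 + 0.55·0.7500) ≈ 0.1081
After 'pass': P(spam) = 0.2·0.1081 / (0.2·0.1081 + 0.55·0.8919) ≈ 0.0422
After 'flag': P(spam) = 0.8·0.0422 / (0.8·0.0422 + 0.45·0.9578) ≈ 0.0727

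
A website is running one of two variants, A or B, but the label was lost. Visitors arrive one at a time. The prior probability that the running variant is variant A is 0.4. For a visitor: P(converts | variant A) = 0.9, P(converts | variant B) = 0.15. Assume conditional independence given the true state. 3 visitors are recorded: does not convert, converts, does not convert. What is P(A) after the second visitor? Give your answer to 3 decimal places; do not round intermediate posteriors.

After 'does not convert': P(A) = 0.1·0.4000 / (0.1·0.4000 + 0.85·0.6000) ≈ 0.0727
After 'converts': P(A) = 0.9·0.0727 / (0.9·0.0727 + 0.15·0.9273) ≈ 0.3200

0.320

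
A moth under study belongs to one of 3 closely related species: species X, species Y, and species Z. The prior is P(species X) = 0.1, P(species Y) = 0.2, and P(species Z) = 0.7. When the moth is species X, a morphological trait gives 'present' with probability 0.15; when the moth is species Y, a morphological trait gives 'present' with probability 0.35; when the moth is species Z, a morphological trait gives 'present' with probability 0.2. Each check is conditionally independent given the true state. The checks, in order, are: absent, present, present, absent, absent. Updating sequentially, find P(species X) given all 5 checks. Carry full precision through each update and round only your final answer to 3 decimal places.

After 'absent': normaliser = 0.85·0.1000 + 0.65·0.2000 + 0.8·0.7000; P(species X) ≈ 0.1097, P(species Y) ≈ 0.1677, P(species Z) ≈ 0.7226
After 'present': normaliser = 0.15·0.1097 + 0.35·0.1677 + 0.2·0.7226; P(species X) ≈ 0.0749, P(species Y) ≈ 0.2673, P(species Z) ≈ 0.6579
After 'present': normaliser = 0.15·0.0749 + 0.35·0.2673 + 0.2·0.6579; P(species X) ≈ 0.0475, P(species Y) ≈ 0.3958, P(species Z) ≈ 0.5567
After 'absent': normaliser = 0.85·0.0475 + 0.65·0.3958 + 0.8·0.5567; P(species X) ≈ 0.0544, P(species Y) ≈ 0.3462, P(species Z) ≈ 0.5994
After 'absent': normaliser = 0.85·0.0544 + 0.65·0.3462 + 0.8·0.5994; P(species X) ≈ 0.0616, P(species Y) ≈ 0.2998, P(species Z) ≈ 0.6387

0.062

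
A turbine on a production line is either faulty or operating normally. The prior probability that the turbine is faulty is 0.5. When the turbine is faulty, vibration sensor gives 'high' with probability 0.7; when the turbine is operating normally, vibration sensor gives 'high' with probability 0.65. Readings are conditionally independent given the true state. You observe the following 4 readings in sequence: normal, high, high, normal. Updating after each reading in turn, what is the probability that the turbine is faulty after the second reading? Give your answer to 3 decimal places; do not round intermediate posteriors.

After 'normal': P(faulty) = 0.3·0.5000 / (0.3·0.5000 + 0.35·0.5000) ≈ 0.4615
After 'high': P(faulty) = 0.7·0.4615 / (0.7·0.4615 + 0.65·0.5385) ≈ 0.4800

0.480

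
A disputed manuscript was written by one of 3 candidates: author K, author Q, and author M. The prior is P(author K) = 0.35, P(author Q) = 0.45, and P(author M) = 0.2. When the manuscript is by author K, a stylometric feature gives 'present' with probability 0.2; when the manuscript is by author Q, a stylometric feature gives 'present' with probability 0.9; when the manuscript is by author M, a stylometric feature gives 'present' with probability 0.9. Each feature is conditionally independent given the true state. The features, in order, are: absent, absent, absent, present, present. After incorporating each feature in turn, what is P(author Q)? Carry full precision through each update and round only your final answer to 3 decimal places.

After 'absent': normaliser = 0.8·0.3500 + 0.1·0.4500 + 0.1·0.2000; P(author K) ≈ 0.8116, P(author Q) ≈ 0.1304, P(author M) ≈ 0.0580
After 'absent': normaliser = 0.8·0.8116 + 0.1·0.1304 + 0.1·0.0580; P(author K) ≈ 0.9718, P(author Q) ≈ 0.0195, P(author M) ≈ 0.0087
After 'absent': normaliser = 0.8·0.9718 + 0.1·0.0195 + 0.1·0.0087; P(author K) ≈ 0.9964, P(author Q) ≈ 0.0025, P(author M) ≈ 0.0011
After 'present': normaliser = 0.2·0.9964 + 0.9·0.0025 + 0.9·0.0011; P(author K) ≈ 0.9839, P(author Q) ≈ 0.0111, P(author M) ≈ 0.0049
After 'present': normaliser = 0.2·0.9839 + 0.9·0.0111 + 0.9·0.0049; P(author K) ≈ 0.9316, P(author Q) ≈ 0.0474, P(author M) ≈ 0.0211

0.047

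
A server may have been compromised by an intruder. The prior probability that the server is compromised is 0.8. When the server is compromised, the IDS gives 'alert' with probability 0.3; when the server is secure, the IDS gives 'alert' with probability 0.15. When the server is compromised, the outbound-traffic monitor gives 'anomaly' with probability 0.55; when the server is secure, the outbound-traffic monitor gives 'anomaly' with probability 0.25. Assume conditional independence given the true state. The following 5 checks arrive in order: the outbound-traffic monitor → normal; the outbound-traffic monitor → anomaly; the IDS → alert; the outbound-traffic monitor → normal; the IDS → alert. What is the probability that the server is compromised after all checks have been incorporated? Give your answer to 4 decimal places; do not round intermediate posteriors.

0.9269

Apply Bayes' rule sequentially, carrying P(compromised) forward.
After the outbound-traffic monitor='normal': P(compromised) = 0.45·0.8000 / (0.45·0.8000 + 0.75·0.2000) ≈ 0.7059
After the outbound-traffic monitor='anomaly': P(compromised) = 0.55·0.7059 / (0.55·0.7059 + 0.25·0.2941) ≈ 0.8408
After the IDS='alert': P(compromised) = 0.3·0.8408 / (0.3·0.8408 + 0.15·0.1592) ≈ 0.9135
After the outbound-traffic monitor='normal': P(compromised) = 0.45·0.9135 / (0.45·0.9135 + 0.75·0.0865) ≈ 0.8637
After the IDS='alert': P(compromised) = 0.3·0.8637 / (0.3·0.8637 + 0.15·0.1363) ≈ 0.9269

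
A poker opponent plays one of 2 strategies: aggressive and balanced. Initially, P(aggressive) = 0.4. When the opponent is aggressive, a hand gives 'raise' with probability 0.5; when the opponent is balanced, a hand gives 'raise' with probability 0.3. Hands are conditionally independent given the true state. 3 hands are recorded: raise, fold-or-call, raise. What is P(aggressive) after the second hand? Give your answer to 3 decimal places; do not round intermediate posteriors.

After 'raise': P(aggressive) = 0.5·0.4000 / (0.5·0.4000 + 0.3·0.6000) ≈ 0.5263
After 'fold-or-call': P(aggressive) = 0.5·0.5263 / (0.5·0.5263 + 0.7·0.4737) ≈ 0.4425

0.442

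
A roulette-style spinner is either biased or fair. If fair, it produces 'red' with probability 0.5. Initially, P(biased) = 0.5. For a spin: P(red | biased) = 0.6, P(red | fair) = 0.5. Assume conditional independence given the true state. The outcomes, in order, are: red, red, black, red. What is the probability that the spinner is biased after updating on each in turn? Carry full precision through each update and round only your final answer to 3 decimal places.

Each posterior becomes the prior for the next update.
After 'red': P(biased) = 0.6·0.5000 / (0.6·0.5000 + 0.5·0.5000) ≈ 0.5455
After 'red': P(biased) = 0.6·0.5455 / (0.6·0.5455 + 0.5·0.4545) ≈ 0.5902
After 'black': P(biased) = 0.4·0.5902 / (0.4·0.5902 + 0.5·0.4098) ≈ 0.5353
After 'red': P(biased) = 0.6·0.5353 / (0.6·0.5353 + 0.5·0.4647) ≈ 0.5803

0.580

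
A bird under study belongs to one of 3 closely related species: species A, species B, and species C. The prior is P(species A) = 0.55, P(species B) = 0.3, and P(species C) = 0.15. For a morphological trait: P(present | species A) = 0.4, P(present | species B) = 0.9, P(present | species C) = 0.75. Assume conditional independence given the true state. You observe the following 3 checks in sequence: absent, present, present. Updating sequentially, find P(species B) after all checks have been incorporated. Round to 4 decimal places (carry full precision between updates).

0.2475

After 'absent': normaliser = 0.6·0.5500 + 0.1·0.3000 + 0.25·0.1500; P(species A) ≈ 0.8302, P(species B) ≈ 0.0755, P(species C) ≈ 0.0943
After 'present': normaliser = 0.4·0.8302 + 0.9·0.0755 + 0.75·0.0943; P(species A) ≈ 0.7054, P(species B) ≈ 0.1443, P(species C) ≈ 0.1503
After 'present': normaliser = 0.4·0.7054 + 0.9·0.1443 + 0.75·0.1503; P(species A) ≈ 0.5377, P(species B) ≈ 0.2475, P(species C) ≈ 0.2148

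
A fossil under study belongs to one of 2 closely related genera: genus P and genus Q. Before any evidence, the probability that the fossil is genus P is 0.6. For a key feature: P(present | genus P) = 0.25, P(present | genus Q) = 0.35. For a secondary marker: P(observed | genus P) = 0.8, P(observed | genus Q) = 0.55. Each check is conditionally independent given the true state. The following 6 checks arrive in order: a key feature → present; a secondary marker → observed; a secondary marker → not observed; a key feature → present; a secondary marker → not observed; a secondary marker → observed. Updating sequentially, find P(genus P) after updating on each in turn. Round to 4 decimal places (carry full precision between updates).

0.2423

After a key feature='present': P(genus P) = 0.25·0.6000 / (0.25·0.6000 + 0.35·0.4000) ≈ 0.5172
After a secondary marker='observed': P(genus P) = 0.8·0.5172 / (0.8·0.5172 + 0.55·0.4828) ≈ 0.6091
After a secondary marker='not observed': P(genus P) = 0.2·0.6091 / (0.2·0.6091 + 0.45·0.3909) ≈ 0.4092
After a key feature='present': P(genus P) = 0.25·0.4092 / (0.25·0.4092 + 0.35·0.5908) ≈ 0.3310
After a secondary marker='not observed': P(genus P) = 0.2·0.3310 / (0.2·0.3310 + 0.45·0.6690) ≈ 0.1803
After a secondary marker='observed': P(genus P) = 0.8·0.1803 / (0.8·0.1803 + 0.55·0.8197) ≈ 0.2423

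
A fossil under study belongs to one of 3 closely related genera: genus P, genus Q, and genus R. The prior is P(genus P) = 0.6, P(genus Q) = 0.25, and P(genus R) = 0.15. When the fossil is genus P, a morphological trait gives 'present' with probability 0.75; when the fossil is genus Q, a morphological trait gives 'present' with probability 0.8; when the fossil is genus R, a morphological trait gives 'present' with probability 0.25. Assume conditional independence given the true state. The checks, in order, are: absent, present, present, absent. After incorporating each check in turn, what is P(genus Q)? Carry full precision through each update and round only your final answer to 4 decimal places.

After 'absent': normaliser = 0.25·0.6000 + 0.2·0.2500 + 0.75·0.1500; P(genus P) ≈ 0.4800, P(genus Q) ≈ 0.1600, P(genus R) ≈ 0.3600
After 'present': normaliser = 0.75·0.4800 + 0.8·0.1600 + 0.25·0.3600; P(genus P) ≈ 0.6228, P(genus Q) ≈ 0.2215, P(genus R) ≈ 0.1557
After 'present': normaliser = 0.75·0.6228 + 0.8·0.2215 + 0.25·0.1557; P(genus P) ≈ 0.6837, P(genus Q) ≈ 0.2593, P(genus R) ≈ 0.0570
After 'absent': normaliser = 0.25·0.6837 + 0.2·0.2593 + 0.75·0.0570; P(genus P) ≈ 0.6437, P(genus Q) ≈ 0.1953, P(genus R) ≈ 0.1609

0.1953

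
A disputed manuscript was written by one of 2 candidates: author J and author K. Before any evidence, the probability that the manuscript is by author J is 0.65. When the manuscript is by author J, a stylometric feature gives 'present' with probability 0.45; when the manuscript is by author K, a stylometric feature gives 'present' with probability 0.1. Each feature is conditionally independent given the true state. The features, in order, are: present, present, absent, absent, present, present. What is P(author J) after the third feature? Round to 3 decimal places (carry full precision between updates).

After 'present': P(author J) = 0.45·0.6500 / (0.45·0.6500 + 0.1·0.3500) ≈ 0.8931
After 'present': P(author J) = 0.45·0.8931 / (0.45·0.8931 + 0.1·0.1069) ≈ 0.9741
After 'absent': P(author J) = 0.55·0.9741 / (0.55·0.9741 + 0.9·0.0259) ≈ 0.9583

0.958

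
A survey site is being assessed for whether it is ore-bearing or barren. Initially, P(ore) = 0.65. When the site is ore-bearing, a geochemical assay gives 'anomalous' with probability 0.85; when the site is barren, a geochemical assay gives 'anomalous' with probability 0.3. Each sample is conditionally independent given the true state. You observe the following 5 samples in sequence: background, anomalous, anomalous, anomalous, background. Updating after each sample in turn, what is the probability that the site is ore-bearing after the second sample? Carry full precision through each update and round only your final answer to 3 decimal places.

After 'background': P(ore) = 0.15·0.6500 / (0.15·0.6500 + 0.7·0.3500) ≈ 0.2847
After 'anomalous': P(ore) = 0.85·0.2847 / (0.85·0.2847 + 0.3·0.7153) ≈ 0.5300

0.530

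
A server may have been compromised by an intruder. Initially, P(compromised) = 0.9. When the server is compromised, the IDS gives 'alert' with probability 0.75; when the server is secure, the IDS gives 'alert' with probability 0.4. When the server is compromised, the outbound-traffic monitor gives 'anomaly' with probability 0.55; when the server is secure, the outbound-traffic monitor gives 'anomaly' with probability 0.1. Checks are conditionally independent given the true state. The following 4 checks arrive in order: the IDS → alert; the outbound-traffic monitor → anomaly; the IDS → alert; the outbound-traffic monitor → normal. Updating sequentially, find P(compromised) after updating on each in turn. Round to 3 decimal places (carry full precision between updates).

After the IDS='alert': P(compromised) = 0.75·0.9000 / (0.75·0.9000 + 0.4·0.1000) ≈ 0.9441
After the outbound-traffic monitor='anomaly': P(compromised) = 0.55·0.9441 / (0.55·0.9441 + 0.1·0.0559) ≈ 0.9893
After the IDS='alert': P(compromised) = 0.75·0.9893 / (0.75·0.9893 + 0.4·0.0107) ≈ 0.9943
After the outbound-traffic monitor='normal': P(compromised) = 0.45·0.9943 / (0.45·0.9943 + 0.9·0.0057) ≈ 0.9886

0.989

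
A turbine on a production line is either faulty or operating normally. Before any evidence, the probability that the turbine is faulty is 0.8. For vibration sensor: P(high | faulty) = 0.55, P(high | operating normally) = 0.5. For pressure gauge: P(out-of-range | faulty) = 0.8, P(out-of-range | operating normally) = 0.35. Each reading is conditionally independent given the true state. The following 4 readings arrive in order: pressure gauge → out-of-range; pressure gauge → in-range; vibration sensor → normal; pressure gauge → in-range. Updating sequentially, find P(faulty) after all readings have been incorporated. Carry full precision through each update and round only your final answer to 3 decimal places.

0.438

Each posterior becomes the prior for the next update.
After pressure gauge='out-of-range': P(faulty) = 0.8·0.8000 / (0.8·0.8000 + 0.35·0.2000) ≈ 0.9014
After pressure gauge='in-range': P(faulty) = 0.2·0.9014 / (0.2·0.9014 + 0.65·0.0986) ≈ 0.7378
After vibration sensor='normal': P(faulty) = 0.45·0.7378 / (0.45·0.7378 + 0.5·0.2622) ≈ 0.7169
After pressure gauge='in-range': P(faulty) = 0.2·0.7169 / (0.2·0.7169 + 0.65·0.2831) ≈ 0.4379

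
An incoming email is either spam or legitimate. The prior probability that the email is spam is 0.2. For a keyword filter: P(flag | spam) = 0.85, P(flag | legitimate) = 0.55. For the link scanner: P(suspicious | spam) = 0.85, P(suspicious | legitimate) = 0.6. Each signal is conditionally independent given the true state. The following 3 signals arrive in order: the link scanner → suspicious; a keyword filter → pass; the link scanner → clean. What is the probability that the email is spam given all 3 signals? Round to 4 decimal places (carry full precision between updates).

0.0424

After the link scanner='suspicious': P(spam) = 0.85·0.2000 / (0.85·0.2000 + 0.6·0.8000) ≈ 0.2615
After a keyword filter='pass': P(spam) = 0.15·0.2615 / (0.15·0.2615 + 0.45·0.7385) ≈ 0.1056
After the link scanner='clean': P(spam) = 0.15·0.1056 / (0.15·0.1056 + 0.4·0.8944) ≈ 0.0424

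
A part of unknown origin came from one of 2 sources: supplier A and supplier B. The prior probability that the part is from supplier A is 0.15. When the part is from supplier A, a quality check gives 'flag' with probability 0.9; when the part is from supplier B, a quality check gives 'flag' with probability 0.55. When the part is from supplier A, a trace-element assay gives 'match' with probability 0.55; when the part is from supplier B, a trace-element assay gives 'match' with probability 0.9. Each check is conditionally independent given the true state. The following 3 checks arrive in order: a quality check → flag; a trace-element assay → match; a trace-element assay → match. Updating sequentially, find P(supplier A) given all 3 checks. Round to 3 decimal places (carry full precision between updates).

After a quality check='flag': P(supplier A) = 0.9·0.1500 / (0.9·0.1500 + 0.55·0.8500) ≈ 0.2241
After a trace-element assay='match': P(supplier A) = 0.55·0.2241 / (0.55·0.2241 + 0.9·0.7759) ≈ 0.1500
After a trace-element assay='match': P(supplier A) = 0.55·0.1500 / (0.55·0.1500 + 0.9·0.8500) ≈ 0.0973

0.097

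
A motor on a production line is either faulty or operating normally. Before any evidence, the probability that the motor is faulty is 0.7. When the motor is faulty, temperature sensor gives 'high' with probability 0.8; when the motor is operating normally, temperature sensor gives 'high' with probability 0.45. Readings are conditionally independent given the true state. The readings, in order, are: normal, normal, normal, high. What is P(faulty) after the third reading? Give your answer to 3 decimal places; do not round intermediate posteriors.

Each posterior becomes the prior for the next update.
After 'normal': P(faulty) = 0.2·0.7000 / (0.2·0.7000 + 0.55·0.3000) ≈ 0.4590
After 'normal': P(faulty) = 0.2·0.4590 / (0.2·0.4590 + 0.55·0.5410) ≈ 0.2358
After 'normal': P(faulty) = 0.2·0.2358 / (0.2·0.2358 + 0.55·0.7642) ≈ 0.1009

0.101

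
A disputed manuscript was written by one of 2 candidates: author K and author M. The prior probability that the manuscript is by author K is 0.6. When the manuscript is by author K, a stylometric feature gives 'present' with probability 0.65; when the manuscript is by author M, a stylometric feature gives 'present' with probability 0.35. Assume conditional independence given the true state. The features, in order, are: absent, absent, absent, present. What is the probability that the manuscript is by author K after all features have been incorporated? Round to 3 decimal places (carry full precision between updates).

Each posterior becomes the prior for the next update.
After 'absent': P(author K) = 0.35·0.6000 / (0.35·0.6000 + 0.65·0.4000) ≈ 0.4468
After 'absent': P(author K) = 0.35·0.4468 / (0.35·0.4468 + 0.65·0.5532) ≈ 0.3031
After 'absent': P(author K) = 0.35·0.3031 / (0.35·0.3031 + 0.65·0.6969) ≈ 0.1897
After 'present': P(author K) = 0.65·0.1897 / (0.65·0.1897 + 0.35·0.8103) ≈ 0.3031

0.303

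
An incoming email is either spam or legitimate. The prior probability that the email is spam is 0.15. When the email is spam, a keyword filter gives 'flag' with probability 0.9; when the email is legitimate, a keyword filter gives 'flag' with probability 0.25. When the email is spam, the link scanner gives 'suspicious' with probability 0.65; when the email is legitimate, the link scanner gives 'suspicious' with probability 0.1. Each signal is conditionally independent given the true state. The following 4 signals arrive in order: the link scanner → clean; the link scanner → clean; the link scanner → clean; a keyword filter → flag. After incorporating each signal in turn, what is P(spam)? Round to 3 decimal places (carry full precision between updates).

Apply Bayes' rule sequentially, carrying P(spam) forward.
After the link scanner='clean': P(spam) = 0.35·0.1500 / (0.35·0.1500 + 0.9·0.8500) ≈ 0.0642
After the link scanner='clean': P(spam) = 0.35·0.0642 / (0.35·0.0642 + 0.9·0.9358) ≈ 0.0260
After the link scanner='clean': P(spam) = 0.35·0.0260 / (0.35·0.0260 + 0.9·0.9740) ≈ 0.0103
After a keyword filter='flag': P(spam) = 0.9·0.0103 / (0.9·0.0103 + 0.25·0.9897) ≈ 0.0360

0.036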